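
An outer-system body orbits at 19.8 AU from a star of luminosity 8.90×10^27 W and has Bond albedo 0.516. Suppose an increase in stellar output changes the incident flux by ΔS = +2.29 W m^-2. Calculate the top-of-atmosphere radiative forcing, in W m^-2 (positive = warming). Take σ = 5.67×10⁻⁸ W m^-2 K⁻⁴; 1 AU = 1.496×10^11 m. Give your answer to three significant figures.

Orbital distance: d = 19.8 AU = 2.962×10^12 m.
Flux at the orbit: S = L/(4πd²) = 8.90×10^27/(4π·(2.96×10^12)²) = 80.72 W m^-2.
ΔF = Δ[S(1−α)]/4 = (1−0.516)·+2.29/4 = 0.2771 W m^-2.

0.277 W m^-2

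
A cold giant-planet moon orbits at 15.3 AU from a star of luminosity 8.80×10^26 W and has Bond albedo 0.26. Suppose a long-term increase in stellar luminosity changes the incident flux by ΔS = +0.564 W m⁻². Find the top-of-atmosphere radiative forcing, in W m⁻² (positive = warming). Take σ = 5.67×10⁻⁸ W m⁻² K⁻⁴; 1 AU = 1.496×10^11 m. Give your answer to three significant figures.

Orbital distance: d = 15.3 AU = 2.289×10^12 m.
S = L/(4πd²) = 13.37 W m⁻².
ΔF = Δ[S(1−α)]/4 = (1−0.26)·+0.564/4 = 0.1043 W m⁻².

0.104 W m⁻²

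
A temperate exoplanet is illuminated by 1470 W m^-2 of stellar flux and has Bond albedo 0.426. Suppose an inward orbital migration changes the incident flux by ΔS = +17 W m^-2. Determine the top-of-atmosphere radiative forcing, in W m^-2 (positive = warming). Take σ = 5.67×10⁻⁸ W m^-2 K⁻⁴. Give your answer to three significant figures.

2.44 W m^-2

TOA radiative forcing: ΔF = (1−α)ΔS/4 = 0.574·(+17)/4 = 2.440 W m^-2.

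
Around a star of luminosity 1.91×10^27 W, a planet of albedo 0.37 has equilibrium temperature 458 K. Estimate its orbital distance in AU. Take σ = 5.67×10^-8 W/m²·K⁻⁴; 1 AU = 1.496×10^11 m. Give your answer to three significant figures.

0.655 AU

Energy balance gives S = 4σT⁴/(1−α) = 15840 W/m².
S = L/(4πd²) → d = √(L/4πS) = √(1.91×10^27/(4π·15840)) = 9.796×10^10 m = 0.6548 AU.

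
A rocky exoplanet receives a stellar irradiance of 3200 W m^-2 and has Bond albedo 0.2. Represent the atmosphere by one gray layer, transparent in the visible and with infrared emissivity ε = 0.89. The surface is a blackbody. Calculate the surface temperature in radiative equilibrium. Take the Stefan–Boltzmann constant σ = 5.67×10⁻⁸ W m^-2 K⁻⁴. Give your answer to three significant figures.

378 K

Effective emission temperature (TOA balance): σT_e⁴ = S(1−α)/4 = 640.0 W m^-2 → T_e = 325.9 K.
For a single slab of emissivity ε, T_s⁴ = 2T_e⁴/(2−ε); thus T_s = 325.9·(1.802)^(1/4) = 377.6 K.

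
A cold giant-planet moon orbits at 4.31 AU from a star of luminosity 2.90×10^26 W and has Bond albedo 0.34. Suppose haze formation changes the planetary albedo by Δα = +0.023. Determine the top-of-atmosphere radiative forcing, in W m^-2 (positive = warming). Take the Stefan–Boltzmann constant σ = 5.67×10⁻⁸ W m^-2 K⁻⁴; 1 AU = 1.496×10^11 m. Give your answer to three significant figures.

-0.319 W m^-2

Orbital distance: d = 4.31 AU = 6.448×10^11 m.
Spreading L over a sphere of radius d: S = 2.90×10^26/(4π·6.45×10^11²) = 55.51 W m^-2.
ΔF = −(S/4)Δα = −(55.51/4)×(+0.023) = -0.3192 W m^-2.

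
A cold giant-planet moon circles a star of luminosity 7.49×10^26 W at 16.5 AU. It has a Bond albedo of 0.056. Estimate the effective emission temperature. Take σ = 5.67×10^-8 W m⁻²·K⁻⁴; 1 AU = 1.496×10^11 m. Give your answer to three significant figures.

Orbital distance: d = 16.5 AU = 2.468×10^12 m.
S = L/(4πd²) = 9.782 W m⁻².
The planet absorbs (1−α)S over its disc πR² and re-emits over 4πR², so the mean absorbed flux is (1−0.056)·9.782/4 = 2.309 W m⁻².
In equilibrium σT⁴ equals this, so T = 79.88 K.

79.9 kelvin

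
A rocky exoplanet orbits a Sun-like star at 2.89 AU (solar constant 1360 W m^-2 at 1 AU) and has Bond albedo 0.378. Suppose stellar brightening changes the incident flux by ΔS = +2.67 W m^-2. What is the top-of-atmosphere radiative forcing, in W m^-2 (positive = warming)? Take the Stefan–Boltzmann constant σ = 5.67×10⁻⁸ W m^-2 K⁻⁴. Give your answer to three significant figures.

0.415 W m^-2

By the inverse-square law, S = 1360/2.89² = 162.8 W m^-2.
Only a fraction (1−α) is absorbed and it's spread over 4πR², so ΔF = (1−α)ΔS/4 = 0.4152 W m^-2.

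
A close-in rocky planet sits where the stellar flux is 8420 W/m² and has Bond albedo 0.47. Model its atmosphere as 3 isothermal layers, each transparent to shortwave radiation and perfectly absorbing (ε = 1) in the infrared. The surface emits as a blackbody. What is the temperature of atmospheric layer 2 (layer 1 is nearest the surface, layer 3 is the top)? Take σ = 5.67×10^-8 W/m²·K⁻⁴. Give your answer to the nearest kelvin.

OLR = S(1−α)/4 = 1116 W/m²; the top layer radiates at T_e = 374.5 K.
Each opaque layer satisfies 2T_j⁴ = T_{j−1}⁴ + T_{j+1}⁴, giving T_k⁴ = (N+1−k)T_e⁴.
T_2 = (2)^(1/4)·374.5 = 445.4 K.

445 K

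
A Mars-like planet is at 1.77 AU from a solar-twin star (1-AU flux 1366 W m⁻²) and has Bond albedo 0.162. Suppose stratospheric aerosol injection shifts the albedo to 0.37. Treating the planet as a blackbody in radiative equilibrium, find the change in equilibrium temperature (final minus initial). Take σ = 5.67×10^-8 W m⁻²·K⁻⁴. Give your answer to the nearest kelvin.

-14 K

By the inverse-square law, S = 1366/1.77² = 436.0 W m⁻².
Before: T₁ = [436.0·0.838/(4σ)]^(1/4) = 200.3 K.
With α = 0.37, T₂ = 186.6 K.
Change: 186.6 − 200.3 = -13.79 K.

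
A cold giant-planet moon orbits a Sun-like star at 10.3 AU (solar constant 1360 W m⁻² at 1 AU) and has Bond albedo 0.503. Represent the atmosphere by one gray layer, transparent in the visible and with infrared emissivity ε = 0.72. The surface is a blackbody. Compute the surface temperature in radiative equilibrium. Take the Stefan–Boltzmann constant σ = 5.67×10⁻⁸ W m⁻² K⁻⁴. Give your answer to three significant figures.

By the inverse-square law, S = 1360/10.3² = 12.82 W m⁻².
Effective emission temperature (TOA balance): σT_e⁴ = S(1−α)/4 = 1.593 W m⁻² → T_e = 72.80 K.
For a single slab of emissivity ε, T_s⁴ = 2T_e⁴/(2−ε); thus T_s = 72.80·(1.562)^(1/4) = 81.40 K.

81.4 kelvin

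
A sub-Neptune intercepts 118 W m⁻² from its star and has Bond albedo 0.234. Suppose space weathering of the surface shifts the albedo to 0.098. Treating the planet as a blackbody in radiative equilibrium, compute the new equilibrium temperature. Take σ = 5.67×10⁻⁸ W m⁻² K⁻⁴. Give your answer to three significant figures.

T₂ = [S(1−α₂)/(4σ)]^(1/4) = [118.0·0.902/(4σ)]^(1/4) = 147.2 K.

147 kelvin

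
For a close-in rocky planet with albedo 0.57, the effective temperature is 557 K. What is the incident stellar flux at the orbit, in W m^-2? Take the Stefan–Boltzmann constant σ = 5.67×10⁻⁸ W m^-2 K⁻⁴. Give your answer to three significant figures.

Invert the energy balance for S: S = 4σT⁴/(1−α).
σT⁴ = 5.67×10⁻⁸·(557)⁴ = 5458 W m^-2.
S = 4·5458/0.43 = 50770 W m^-2.

50800 W m^-2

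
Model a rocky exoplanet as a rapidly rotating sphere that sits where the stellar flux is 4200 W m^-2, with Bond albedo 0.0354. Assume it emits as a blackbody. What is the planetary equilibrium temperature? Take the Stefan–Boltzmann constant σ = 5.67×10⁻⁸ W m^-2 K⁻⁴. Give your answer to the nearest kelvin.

366 kelvin

Absorbed flux (global mean): S(1−α)/4 = 4200·0.965/4 = 1013 W m^-2.
In equilibrium σT⁴ equals this, so T = 365.6 K.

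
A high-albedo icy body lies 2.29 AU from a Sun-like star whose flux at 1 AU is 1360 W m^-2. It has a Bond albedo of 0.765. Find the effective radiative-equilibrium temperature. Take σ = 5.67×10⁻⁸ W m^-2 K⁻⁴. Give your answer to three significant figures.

128 K

By the inverse-square law, S = 1360/2.29² = 259.3 W m^-2.
Absorbed flux (global mean): S(1−α)/4 = 259.3·0.235/4 = 15.24 W m^-2.
In equilibrium σT⁴ equals this, so T = 128.0 K.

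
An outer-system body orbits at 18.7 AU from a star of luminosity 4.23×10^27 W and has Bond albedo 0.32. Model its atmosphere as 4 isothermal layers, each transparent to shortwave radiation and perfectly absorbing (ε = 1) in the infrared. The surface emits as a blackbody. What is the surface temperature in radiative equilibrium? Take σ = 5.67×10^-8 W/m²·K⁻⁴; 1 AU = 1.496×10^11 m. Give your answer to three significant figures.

d = 18.7 × 1.496×10^11 m = 2.798×10^12 m.
Flux at the orbit: S = L/(4πd²) = 4.23×10^27/(4π·(2.80×10^12)²) = 43.01 W/m².
OLR = S(1−α)/4 = 7.312 W/m²; the top layer radiates at T_e = 106.6 K.
With N = 4 opaque layers, T_s = (N+1)^(1/4)·T_e = 5^(1/4)·106.6 = 159.4 K.

159 K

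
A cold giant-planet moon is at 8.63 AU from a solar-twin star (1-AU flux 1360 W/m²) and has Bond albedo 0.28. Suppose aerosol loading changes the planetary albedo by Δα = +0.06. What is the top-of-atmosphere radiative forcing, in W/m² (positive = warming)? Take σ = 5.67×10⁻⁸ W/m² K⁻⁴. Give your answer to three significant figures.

Flux at the orbit: S = 1360/(8.63)² = 18.26 W/m².
TOA radiative forcing: ΔF = −S·Δα/4 = −18.26·(+0.06)/4 = -0.2739 W/m².

-0.274 W/m²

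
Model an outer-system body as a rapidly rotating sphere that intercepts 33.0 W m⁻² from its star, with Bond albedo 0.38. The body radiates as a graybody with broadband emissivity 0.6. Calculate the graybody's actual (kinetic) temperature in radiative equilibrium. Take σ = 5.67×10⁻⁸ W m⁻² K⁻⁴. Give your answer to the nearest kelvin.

111 K

Absorbed flux (global mean): S(1−α)/4 = 33.00·0.62/4 = 5.115 W m⁻².
Radiative balance εσT⁴ = 5.115 gives T = [5.115/(0.6·σ)]^(1/4) = 110.7 K.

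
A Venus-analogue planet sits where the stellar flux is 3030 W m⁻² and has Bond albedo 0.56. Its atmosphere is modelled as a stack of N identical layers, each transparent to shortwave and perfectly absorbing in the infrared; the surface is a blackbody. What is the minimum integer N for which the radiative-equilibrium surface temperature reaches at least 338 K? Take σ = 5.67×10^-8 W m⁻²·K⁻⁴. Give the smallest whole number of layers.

The effective emission temperature is T_e = [S(1−α)/(4σ)]^¼ = 276.9 K.
Since T_s⁴ = (N+1)T_e⁴, we need N ≥ (T_s/T_e)⁴ − 1 = 1.220.
So N ≥ 1.220; the smallest integer is N = 2.

2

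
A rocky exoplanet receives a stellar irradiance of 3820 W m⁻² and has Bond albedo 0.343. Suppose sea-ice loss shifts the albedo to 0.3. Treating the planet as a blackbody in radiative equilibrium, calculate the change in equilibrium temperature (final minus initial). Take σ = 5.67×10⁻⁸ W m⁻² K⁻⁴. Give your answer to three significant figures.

With α = 0.343, T₁ = 324.3 K.
With α = 0.3, T₂ = 329.5 K.
ΔT = T₂ − T₁ = 5.181 K.

5.18 K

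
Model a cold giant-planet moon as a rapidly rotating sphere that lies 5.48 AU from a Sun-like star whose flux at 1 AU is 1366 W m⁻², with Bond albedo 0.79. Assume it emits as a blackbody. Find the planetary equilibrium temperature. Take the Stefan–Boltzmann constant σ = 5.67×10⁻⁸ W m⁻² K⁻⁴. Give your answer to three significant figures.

Flux at the orbit: S = 1366/(5.48)² = 45.49 W m⁻².
The planet absorbs (1−α)S over its disc πR² and re-emits over 4πR², so the mean absorbed flux is (1−0.79)·45.49/4 = 2.388 W m⁻².
Set σT⁴ = 2.388 → T = (2.388/σ)^(1/4) = 80.56 K.

80.6 kelvin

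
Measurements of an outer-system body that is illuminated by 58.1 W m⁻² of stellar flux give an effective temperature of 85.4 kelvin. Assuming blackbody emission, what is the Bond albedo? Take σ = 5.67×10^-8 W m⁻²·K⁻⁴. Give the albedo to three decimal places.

Rearranging the radiative balance, α = 1 − 4σT⁴/S.
σT⁴ = 3.016 W m⁻², so 4σT⁴ = 12.06 W m⁻².
Hence α = 1 − 12.06/58.10 = 0.7924.

0.792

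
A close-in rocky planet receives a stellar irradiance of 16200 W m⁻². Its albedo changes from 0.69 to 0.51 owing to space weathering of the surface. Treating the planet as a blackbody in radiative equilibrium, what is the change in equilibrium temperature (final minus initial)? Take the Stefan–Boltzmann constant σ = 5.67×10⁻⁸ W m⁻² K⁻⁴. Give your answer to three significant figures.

46.8 K

With α = 0.69, T₁ = 385.8 K.
With α = 0.51, T₂ = 432.5 K.
Change: 432.5 − 385.8 = 46.78 K.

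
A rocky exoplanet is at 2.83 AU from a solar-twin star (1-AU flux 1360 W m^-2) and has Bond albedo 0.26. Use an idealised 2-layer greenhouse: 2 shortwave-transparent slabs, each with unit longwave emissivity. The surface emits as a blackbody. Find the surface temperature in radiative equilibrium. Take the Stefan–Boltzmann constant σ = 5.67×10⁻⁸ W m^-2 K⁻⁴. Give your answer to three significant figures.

202 kelvin

Irradiance scales as 1/d², so S = 1360 W m^-2 × (1/2.83)² = 169.8 W m^-2.
Top-of-atmosphere balance: σT_e⁴ = S(1−α)/4 = 31.42 W m^-2 → T_e = 153.4 K.
Layer-by-layer balance gives σT_s⁴ = (N+1)σT_e⁴, so T_s = 3^¼·153.4 = 201.9 K.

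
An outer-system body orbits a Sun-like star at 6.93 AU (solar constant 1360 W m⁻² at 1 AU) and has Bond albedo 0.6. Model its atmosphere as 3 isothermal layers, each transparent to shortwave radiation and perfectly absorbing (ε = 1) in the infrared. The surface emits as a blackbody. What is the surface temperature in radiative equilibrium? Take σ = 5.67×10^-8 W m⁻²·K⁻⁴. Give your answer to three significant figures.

119 kelvin

By the inverse-square law, S = 1360/6.93² = 28.32 W m⁻².
Top-of-atmosphere balance: σT_e⁴ = S(1−α)/4 = 2.832 W m⁻² → T_e = 84.07 K.
For an N-layer opaque stack, T_s⁴ = (N+1)T_e⁴, hence T_s = (4)^(1/4)×84.07 K = 118.9 K.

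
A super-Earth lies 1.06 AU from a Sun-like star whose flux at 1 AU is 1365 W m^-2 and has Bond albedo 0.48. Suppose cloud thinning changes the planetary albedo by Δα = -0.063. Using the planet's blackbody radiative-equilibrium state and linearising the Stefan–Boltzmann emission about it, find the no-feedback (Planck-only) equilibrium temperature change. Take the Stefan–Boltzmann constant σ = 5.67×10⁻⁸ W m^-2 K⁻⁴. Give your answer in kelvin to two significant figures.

7.0 kelvin

Irradiance scales as 1/d², so S = 1365 W m^-2 × (1/1.06)² = 1215 W m^-2.
The baseline emission temperature is T_e = 229.7 K.
TOA radiative forcing: ΔF = −S·Δα/4 = −1215·(-0.063)/4 = 19.13 W m^-2.
Linearising σT⁴ gives d(σT⁴)/dT = 4σT_e³ = 2.750 W m^-2 per K.
Hence the no-feedback warming is ΔF/(4σT_e³) = 6.96 K.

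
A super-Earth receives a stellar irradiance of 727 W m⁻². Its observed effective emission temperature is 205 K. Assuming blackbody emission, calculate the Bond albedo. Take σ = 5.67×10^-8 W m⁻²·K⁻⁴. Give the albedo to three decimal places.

0.449

Energy balance: S(1−α)/4 = σT⁴, so 1−α = 4σT⁴/S.
4σT⁴ = 4·5.67×10⁻⁸·(205)⁴ = 400.6 W m⁻².
Hence α = 1 − 400.6/727.0 = 0.4490.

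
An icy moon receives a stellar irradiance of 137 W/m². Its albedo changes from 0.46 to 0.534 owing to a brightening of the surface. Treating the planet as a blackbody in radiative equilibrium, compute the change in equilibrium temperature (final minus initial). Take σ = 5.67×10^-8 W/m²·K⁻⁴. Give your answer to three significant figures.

Initial: T₁ = [S(1−0.46)/(4σ)]^(1/4) = 134.4 K.
Final:   T₂ = [S(1−0.534)/(4σ)]^(1/4) = 129.5 K.
ΔT = T₂ − T₁ = -4.862 K.

-4.86 K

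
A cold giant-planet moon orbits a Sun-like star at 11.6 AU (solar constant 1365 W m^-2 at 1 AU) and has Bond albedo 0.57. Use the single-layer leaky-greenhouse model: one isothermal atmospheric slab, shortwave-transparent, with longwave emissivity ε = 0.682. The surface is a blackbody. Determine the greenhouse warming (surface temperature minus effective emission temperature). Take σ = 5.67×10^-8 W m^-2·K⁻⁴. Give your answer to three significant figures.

7.28 K

By the inverse-square law, S = 1365/11.6² = 10.14 W m^-2.
At the top of the atmosphere, σT_e⁴ = S(1−α)/4 = 1.090 W m^-2, giving T_e = 66.22 K.
The surface balance (absorbed SW + ε·downward IR = σT_s⁴) with T_a⁴ = T_s⁴/2 reduces to T_s = T_e·[2/(2−ε)]^¼ = 73.50 K.
The atmosphere warms the surface by 7.277 K.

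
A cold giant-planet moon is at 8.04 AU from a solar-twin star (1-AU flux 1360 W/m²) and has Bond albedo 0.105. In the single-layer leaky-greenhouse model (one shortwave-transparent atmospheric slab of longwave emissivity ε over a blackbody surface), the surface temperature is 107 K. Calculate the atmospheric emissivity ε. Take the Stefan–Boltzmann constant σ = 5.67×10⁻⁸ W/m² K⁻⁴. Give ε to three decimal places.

Irradiance scales as 1/d², so S = 1360 W/m² × (1/8.04)² = 21.04 W/m².
TOA balance gives T_e = 95.46 K.
Since (2−ε)/2 = (T_e/T_s)⁴ = 0.6334, ε = 0.7332.

0.733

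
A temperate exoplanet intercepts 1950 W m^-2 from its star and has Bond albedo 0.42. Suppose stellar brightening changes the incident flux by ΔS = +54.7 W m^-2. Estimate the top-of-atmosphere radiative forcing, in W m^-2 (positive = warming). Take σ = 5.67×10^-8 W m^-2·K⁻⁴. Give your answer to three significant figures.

ΔF = Δ[S(1−α)]/4 = (1−0.42)·+54.7/4 = 7.932 W m^-2.

7.93 W m^-2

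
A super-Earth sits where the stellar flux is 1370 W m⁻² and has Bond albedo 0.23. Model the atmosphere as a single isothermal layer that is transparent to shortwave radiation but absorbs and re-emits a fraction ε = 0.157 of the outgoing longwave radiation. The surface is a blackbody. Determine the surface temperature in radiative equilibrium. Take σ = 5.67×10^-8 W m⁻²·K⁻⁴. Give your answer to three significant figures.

267 K

Effective emission temperature (TOA balance): σT_e⁴ = S(1−α)/4 = 263.7 W m⁻² → T_e = 261.2 K.
Surface balance with a leaky layer gives σT_s⁴ = σT_e⁴·2/(2−ε), so T_s = T_e·[2/(2−0.157)]^(1/4) = 266.5 K.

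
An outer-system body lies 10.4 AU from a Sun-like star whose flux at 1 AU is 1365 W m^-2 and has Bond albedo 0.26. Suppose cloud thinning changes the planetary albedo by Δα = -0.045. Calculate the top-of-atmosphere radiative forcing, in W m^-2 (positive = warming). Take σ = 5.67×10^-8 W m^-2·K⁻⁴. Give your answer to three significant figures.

0.142 W m^-2

Flux at the orbit: S = 1365/(10.4)² = 12.62 W m^-2.
The change in absorbed flux is Δ[S(1−α)/4] = −SΔα/4 = 0.1420 W m^-2.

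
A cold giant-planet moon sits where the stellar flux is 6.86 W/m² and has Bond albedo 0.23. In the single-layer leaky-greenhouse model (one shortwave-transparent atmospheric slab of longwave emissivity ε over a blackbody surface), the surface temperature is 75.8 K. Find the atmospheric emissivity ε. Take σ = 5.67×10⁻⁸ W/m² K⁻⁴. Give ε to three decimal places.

0.589

TOA balance gives T_e = 69.47 K.
Inverting T_s⁴ = 2T_e⁴/(2−ε): (T_e/T_s)⁴ = 0.7055, so ε = 2(1 − 0.7055) = 0.5890.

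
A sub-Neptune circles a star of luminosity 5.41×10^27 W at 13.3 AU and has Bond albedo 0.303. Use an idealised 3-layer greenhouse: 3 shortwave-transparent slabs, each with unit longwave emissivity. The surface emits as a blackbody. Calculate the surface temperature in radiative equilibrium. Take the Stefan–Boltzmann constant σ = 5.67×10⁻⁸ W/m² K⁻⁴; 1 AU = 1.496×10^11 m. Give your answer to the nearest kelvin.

191 K

Orbital distance: d = 13.3 AU = 1.990×10^12 m.
S = L/(4πd²) = 108.7 W/m².
OLR = S(1−α)/4 = 18.95 W/m²; the top layer radiates at T_e = 135.2 K.
For an N-layer opaque stack, T_s⁴ = (N+1)T_e⁴, hence T_s = (4)^(1/4)×135.2 K = 191.2 K.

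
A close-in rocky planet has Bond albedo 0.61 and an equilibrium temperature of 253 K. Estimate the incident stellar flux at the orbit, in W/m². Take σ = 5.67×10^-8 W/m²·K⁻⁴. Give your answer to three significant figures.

2380 W/m²

From S(1−α)/4 = σT⁴: S = 4σT⁴/(1−α).
The emitted flux is σT⁴ = 232.3 W/m².
S = 4·232.3/0.39 = 2383 W/m².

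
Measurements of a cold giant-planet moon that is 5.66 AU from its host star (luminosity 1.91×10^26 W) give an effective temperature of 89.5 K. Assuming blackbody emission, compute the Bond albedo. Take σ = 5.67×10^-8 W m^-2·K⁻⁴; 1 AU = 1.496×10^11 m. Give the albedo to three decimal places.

0.314

Orbital distance: d = 5.66 AU = 8.467×10^11 m.
Flux at the orbit: S = L/(4πd²) = 1.91×10^26/(4π·(8.47×10^11)²) = 21.20 W m^-2.
From σT⁴ = S(1−α)/4 we invert for α: 1−α = 4σT⁴/S.
σT⁴ = 3.638 W m^-2, so 4σT⁴ = 14.55 W m^-2.
Hence α = 1 − 14.55/21.20 = 0.3136.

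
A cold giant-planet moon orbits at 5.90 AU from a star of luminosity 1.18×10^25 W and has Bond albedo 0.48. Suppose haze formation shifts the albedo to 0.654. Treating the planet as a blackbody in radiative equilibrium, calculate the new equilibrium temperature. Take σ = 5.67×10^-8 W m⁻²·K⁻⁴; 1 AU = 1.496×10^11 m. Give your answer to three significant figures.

Orbital distance: d = 5.90 AU = 8.826×10^11 m.
Flux at the orbit: S = L/(4πd²) = 1.18×10^25/(4π·(8.83×10^11)²) = 1.205 W m⁻².
New equilibrium: T₂ = [(1−0.654)·1.205/(4σ)]^(1/4) = 36.82 K.

36.8 K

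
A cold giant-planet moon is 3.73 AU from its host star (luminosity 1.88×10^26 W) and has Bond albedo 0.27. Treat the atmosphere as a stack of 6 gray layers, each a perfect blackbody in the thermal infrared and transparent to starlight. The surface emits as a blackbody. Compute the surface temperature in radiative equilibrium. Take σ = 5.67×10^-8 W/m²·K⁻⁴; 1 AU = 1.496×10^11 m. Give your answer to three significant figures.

Orbital distance: d = 3.73 AU = 5.580×10^11 m.
Flux at the orbit: S = L/(4πd²) = 1.88×10^26/(4π·(5.58×10^11)²) = 48.05 W/m².
OLR = S(1−α)/4 = 8.769 W/m²; the top layer radiates at T_e = 111.5 K.
With N = 6 opaque layers, T_s = (N+1)^(1/4)·T_e = 7^(1/4)·111.5 = 181.4 K.

181 kelvin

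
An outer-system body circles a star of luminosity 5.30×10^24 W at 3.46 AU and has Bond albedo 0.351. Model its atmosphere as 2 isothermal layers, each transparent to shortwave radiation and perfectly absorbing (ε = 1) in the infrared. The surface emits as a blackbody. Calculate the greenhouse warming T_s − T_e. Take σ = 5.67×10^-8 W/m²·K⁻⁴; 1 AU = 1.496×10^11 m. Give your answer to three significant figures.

Orbital distance: d = 3.46 AU = 5.176×10^11 m.
Flux at the orbit: S = L/(4πd²) = 5.30×10^24/(4π·(5.18×10^11)²) = 1.574 W/m².
Top-of-atmosphere balance: σT_e⁴ = S(1−α)/4 = 0.2554 W/m² → T_e = 46.07 K.
Surface: T_s = (3)^¼·T_e = 60.63 K.
So the greenhouse effect raises the surface by 60.63 − 46.07 = 14.56 K.

14.6 K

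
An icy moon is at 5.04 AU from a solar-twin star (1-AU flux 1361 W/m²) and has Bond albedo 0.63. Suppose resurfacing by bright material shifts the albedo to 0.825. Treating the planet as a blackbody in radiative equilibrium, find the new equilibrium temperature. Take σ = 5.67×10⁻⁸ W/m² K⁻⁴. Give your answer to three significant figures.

80.2 kelvin

Irradiance scales as 1/d², so S = 1361 W/m² × (1/5.04)² = 53.58 W/m².
T₂ = [S(1−α₂)/(4σ)]^(1/4) = [53.58·0.175/(4σ)]^(1/4) = 80.19 K.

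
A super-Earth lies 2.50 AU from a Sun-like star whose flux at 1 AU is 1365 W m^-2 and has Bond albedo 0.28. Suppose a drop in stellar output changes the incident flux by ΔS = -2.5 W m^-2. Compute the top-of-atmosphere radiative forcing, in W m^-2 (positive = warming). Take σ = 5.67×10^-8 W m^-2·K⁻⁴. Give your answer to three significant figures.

-0.450 W m^-2

Flux at the orbit: S = 1365/(2.50)² = 218.4 W m^-2.
Only a fraction (1−α) is absorbed and it's spread over 4πR², so ΔF = (1−α)ΔS/4 = -0.4500 W m^-2.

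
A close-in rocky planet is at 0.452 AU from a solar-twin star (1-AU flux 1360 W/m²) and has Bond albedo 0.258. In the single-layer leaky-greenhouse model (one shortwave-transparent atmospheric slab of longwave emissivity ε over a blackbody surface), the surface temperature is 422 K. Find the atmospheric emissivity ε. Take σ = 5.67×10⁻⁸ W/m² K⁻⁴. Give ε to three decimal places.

Irradiance scales as 1/d², so S = 1360 W/m² × (1/0.452)² = 6657 W/m².
TOA balance gives T_e = 384.2 K.
Inverting T_s⁴ = 2T_e⁴/(2−ε): (T_e/T_s)⁴ = 0.6867, so ε = 2(1 − 0.6867) = 0.6266.

0.627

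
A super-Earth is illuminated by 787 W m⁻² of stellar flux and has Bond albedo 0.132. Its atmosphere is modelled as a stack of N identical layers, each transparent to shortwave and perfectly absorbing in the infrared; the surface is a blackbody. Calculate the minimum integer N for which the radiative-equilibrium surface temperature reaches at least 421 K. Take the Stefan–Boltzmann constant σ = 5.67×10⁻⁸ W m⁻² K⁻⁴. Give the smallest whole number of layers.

Top-of-atmosphere balance: σT_e⁴ = S(1−α)/4 = 170.8 W m⁻² → T_e = 234.3 K.
Need (N+1)T_e⁴ ≥ T_s⁴, i.e. N+1 ≥ (421/234.3)⁴ = 10.430.
The minimum whole number is N = 10.

10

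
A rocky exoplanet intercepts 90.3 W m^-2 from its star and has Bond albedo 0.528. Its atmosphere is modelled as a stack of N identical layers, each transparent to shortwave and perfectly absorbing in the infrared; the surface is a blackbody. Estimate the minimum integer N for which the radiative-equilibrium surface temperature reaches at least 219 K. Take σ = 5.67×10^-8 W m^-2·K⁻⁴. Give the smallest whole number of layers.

12

The effective emission temperature is T_e = [S(1−α)/(4σ)]^¼ = 117.1 K.
T_s = (N+1)^(1/4)·T_e ≥ 219 K requires N+1 ≥ (T_s/T_e)⁴ = (219/117.1)⁴ = 12.240.
The minimum whole number is N = 12.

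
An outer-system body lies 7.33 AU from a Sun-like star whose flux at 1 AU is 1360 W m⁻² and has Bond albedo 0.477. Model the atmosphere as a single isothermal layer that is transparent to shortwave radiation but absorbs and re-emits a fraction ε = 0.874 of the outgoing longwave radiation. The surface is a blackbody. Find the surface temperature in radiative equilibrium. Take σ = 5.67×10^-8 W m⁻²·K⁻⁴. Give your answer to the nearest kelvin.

By the inverse-square law, S = 1360/7.33² = 25.31 W m⁻².
The planet radiates to space at T_e = [S(1−α)/(4σ)]^(1/4) = 87.41 K.
For a single slab of emissivity ε, T_s⁴ = 2T_e⁴/(2−ε); thus T_s = 87.41·(1.776)^(1/4) = 100.9 K.

101 K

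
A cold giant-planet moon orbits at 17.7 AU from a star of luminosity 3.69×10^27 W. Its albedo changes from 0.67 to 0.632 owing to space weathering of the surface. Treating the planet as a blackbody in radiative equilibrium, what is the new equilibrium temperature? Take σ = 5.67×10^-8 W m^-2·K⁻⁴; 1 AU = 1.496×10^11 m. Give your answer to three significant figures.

Orbital distance: d = 17.7 AU = 2.648×10^12 m.
S = L/(4πd²) = 41.88 W m^-2.
New equilibrium: T₂ = [(1−0.632)·41.88/(4σ)]^(1/4) = 90.79 K.

90.8 K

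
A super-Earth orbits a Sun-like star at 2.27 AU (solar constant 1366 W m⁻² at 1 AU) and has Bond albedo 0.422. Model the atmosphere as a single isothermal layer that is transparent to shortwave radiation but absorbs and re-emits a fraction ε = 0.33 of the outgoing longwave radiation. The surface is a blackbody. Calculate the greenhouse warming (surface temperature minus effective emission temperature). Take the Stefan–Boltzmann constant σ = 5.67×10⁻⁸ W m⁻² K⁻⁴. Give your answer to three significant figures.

Irradiance scales as 1/d², so S = 1366 W m⁻² × (1/2.27)² = 265.1 W m⁻².
The planet radiates to space at T_e = [S(1−α)/(4σ)]^(1/4) = 161.2 K.
The surface balance (absorbed SW + ε·downward IR = σT_s⁴) with T_a⁴ = T_s⁴/2 reduces to T_s = T_e·[2/(2−ε)]^¼ = 168.7 K.
The atmosphere warms the surface by 7.434 K.

7.43 kelvin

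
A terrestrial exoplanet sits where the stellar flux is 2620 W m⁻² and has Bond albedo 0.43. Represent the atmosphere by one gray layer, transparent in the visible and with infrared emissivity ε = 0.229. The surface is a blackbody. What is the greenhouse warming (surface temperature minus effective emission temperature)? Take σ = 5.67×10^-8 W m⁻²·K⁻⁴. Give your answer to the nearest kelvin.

9 K

Effective emission temperature (TOA balance): σT_e⁴ = S(1−α)/4 = 373.4 W m⁻² → T_e = 284.9 K.
Surface balance with a leaky layer gives σT_s⁴ = σT_e⁴·2/(2−ε), so T_s = T_e·[2/(2−0.229)]^(1/4) = 293.7 K.
The atmosphere warms the surface by 8.793 K.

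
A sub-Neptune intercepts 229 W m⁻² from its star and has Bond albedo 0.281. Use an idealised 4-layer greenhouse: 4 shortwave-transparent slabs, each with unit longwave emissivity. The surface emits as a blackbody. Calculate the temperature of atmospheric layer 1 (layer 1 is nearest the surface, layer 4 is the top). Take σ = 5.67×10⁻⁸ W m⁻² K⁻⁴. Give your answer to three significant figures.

OLR = S(1−α)/4 = 41.16 W m⁻²; the top layer radiates at T_e = 164.1 K.
Each opaque layer satisfies 2T_j⁴ = T_{j−1}⁴ + T_{j+1}⁴, giving T_k⁴ = (N+1−k)T_e⁴.
With k = 1: T_1 = (4+1−1)^¼·164.1 K = 232.1 K.

232 K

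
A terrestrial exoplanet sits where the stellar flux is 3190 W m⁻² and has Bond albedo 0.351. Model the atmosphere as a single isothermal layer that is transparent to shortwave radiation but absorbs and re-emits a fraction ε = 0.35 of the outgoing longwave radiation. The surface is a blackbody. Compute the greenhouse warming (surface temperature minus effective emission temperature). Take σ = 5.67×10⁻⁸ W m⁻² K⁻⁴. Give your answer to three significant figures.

15.2 K

Effective emission temperature (TOA balance): σT_e⁴ = S(1−α)/4 = 517.6 W m⁻² → T_e = 309.1 K.
For a single slab of emissivity ε, T_s⁴ = 2T_e⁴/(2−ε); thus T_s = 309.1·(1.212)^(1/4) = 324.3 K.
Greenhouse warming: T_s − T_e = 15.23 K.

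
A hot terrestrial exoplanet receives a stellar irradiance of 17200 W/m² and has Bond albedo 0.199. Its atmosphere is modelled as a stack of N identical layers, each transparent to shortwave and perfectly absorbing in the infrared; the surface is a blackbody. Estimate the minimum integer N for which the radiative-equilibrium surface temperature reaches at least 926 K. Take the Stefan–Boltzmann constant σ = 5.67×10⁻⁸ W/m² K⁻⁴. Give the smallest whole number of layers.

Top-of-atmosphere balance: σT_e⁴ = S(1−α)/4 = 3444 W/m² → T_e = 496.5 K.
T_s = (N+1)^(1/4)·T_e ≥ 926 K requires N+1 ≥ (T_s/T_e)⁴ = (926/496.5)⁴ = 12.104.
So N ≥ 11.104; the smallest integer is N = 12.

12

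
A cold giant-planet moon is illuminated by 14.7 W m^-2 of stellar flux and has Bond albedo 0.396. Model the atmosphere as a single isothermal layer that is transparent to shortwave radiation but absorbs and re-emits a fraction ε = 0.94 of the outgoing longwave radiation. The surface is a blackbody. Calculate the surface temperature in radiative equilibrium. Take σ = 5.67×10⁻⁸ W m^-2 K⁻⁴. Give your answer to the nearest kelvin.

93 kelvin

Effective emission temperature (TOA balance): σT_e⁴ = S(1−α)/4 = 2.220 W m^-2 → T_e = 79.10 K.
For a single slab of emissivity ε, T_s⁴ = 2T_e⁴/(2−ε); thus T_s = 79.10·(1.887)^(1/4) = 92.71 K.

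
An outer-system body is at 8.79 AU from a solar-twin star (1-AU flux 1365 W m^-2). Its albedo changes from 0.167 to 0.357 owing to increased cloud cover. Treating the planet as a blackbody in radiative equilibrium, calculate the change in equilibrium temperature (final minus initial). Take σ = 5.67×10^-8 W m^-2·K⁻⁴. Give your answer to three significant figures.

By the inverse-square law, S = 1365/8.79² = 17.67 W m^-2.
Initial: T₁ = [S(1−0.167)/(4σ)]^(1/4) = 89.75 K.
Final:   T₂ = [S(1−0.357)/(4σ)]^(1/4) = 84.13 K.
Change: 84.13 − 89.75 = -5.625 K.

-5.62 kelvin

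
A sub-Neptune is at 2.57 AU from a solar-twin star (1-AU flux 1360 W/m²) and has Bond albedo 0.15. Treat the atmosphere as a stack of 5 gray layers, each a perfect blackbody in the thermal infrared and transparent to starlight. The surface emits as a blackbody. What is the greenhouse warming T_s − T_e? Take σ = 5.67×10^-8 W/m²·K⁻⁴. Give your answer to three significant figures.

94.2 kelvin

By the inverse-square law, S = 1360/2.57² = 205.9 W/m².
OLR = S(1−α)/4 = 43.76 W/m²; the top layer radiates at T_e = 166.7 K.
T_s = (N+1)^(1/4)·T_e = 260.9 K.
Warming: T_s − T_e = 94.18 K.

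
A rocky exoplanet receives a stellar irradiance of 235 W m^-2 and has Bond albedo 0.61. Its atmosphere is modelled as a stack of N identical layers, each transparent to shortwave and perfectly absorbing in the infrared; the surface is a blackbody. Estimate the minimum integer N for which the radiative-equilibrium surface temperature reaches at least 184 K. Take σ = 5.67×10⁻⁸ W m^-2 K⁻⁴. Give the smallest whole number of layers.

2

The effective emission temperature is T_e = [S(1−α)/(4σ)]^¼ = 141.8 K.
T_s = (N+1)^(1/4)·T_e ≥ 184 K requires N+1 ≥ (T_s/T_e)⁴ = (184/141.8)⁴ = 2.836.
Rounding up, N = 2.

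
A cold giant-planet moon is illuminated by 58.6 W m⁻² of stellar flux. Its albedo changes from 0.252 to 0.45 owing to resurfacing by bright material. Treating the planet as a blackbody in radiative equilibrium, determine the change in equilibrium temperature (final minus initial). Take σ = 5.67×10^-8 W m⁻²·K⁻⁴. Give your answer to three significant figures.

-8.72 K

Before: T₁ = [58.60·0.748/(4σ)]^(1/4) = 117.9 K.
After:  T₂ = [58.60·0.55/(4σ)]^(1/4) = 109.2 K.
ΔT = T₂ − T₁ = -8.724 K.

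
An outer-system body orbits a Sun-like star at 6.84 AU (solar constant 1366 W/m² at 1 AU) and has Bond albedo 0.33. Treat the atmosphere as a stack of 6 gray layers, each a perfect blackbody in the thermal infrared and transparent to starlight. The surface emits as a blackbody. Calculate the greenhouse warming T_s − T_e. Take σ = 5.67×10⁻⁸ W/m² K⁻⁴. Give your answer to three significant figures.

Flux at the orbit: S = 1366/(6.84)² = 29.20 W/m².
OLR = S(1−α)/4 = 4.891 W/m²; the top layer radiates at T_e = 96.37 K.
Surface: T_s = (7)^¼·T_e = 156.8 K.
So the greenhouse effect raises the surface by 156.8 − 96.37 = 60.38 K.

60.4 K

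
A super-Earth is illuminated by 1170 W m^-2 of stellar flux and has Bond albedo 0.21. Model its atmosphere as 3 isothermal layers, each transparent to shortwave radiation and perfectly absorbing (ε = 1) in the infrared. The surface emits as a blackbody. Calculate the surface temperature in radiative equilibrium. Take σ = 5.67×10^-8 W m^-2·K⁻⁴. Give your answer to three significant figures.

OLR = S(1−α)/4 = 231.1 W m^-2; the top layer radiates at T_e = 252.7 K.
With N = 3 opaque layers, T_s = (N+1)^(1/4)·T_e = 4^(1/4)·252.7 = 357.3 K.

357 K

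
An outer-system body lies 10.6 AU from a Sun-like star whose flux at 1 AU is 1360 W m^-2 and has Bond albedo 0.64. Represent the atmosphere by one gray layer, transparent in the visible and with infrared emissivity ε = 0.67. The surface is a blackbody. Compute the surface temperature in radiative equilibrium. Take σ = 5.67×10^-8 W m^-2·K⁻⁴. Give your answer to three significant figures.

Irradiance scales as 1/d², so S = 1360 W m^-2 × (1/10.6)² = 12.10 W m^-2.
At the top of the atmosphere, σT_e⁴ = S(1−α)/4 = 1.089 W m^-2, giving T_e = 66.21 K.
For a single slab of emissivity ε, T_s⁴ = 2T_e⁴/(2−ε); thus T_s = 66.21·(1.504)^(1/4) = 73.31 K.

73.3 K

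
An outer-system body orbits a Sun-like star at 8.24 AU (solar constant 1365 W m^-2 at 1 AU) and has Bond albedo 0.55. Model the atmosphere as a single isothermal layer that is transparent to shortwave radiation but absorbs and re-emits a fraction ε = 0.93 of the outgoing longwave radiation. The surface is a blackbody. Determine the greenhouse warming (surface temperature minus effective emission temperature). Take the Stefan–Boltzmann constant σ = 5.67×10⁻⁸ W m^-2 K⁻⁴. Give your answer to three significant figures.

13.5 K

Flux at the orbit: S = 1365/(8.24)² = 20.10 W m^-2.
Effective emission temperature (TOA balance): σT_e⁴ = S(1−α)/4 = 2.262 W m^-2 → T_e = 79.47 K.
For a single slab of emissivity ε, T_s⁴ = 2T_e⁴/(2−ε); thus T_s = 79.47·(1.869)^(1/4) = 92.92 K.
T_s − T_e = 92.92 − 79.47 = 13.45 K.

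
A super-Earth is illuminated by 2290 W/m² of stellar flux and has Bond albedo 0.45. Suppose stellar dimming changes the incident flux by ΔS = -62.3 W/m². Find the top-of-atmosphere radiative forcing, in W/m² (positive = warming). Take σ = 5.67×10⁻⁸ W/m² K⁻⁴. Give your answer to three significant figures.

ΔF = Δ[S(1−α)]/4 = (1−0.45)·-62.3/4 = -8.566 W/m².

-8.57 W/m²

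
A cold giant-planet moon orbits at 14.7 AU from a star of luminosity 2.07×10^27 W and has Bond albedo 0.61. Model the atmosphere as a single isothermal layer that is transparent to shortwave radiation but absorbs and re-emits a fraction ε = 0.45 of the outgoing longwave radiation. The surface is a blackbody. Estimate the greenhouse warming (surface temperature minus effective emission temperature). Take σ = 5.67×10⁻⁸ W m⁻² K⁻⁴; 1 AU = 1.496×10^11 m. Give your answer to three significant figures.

d = 14.7 × 1.496×10^11 m = 2.199×10^12 m.
Spreading L over a sphere of radius d: S = 2.07×10^27/(4π·2.20×10^12²) = 34.06 W m⁻².
The planet radiates to space at T_e = [S(1−α)/(4σ)]^(1/4) = 87.48 K.
For a single slab of emissivity ε, T_s⁴ = 2T_e⁴/(2−ε); thus T_s = 87.48·(1.29)^(1/4) = 93.24 K.
The atmosphere warms the surface by 5.756 K.

5.76 kelvin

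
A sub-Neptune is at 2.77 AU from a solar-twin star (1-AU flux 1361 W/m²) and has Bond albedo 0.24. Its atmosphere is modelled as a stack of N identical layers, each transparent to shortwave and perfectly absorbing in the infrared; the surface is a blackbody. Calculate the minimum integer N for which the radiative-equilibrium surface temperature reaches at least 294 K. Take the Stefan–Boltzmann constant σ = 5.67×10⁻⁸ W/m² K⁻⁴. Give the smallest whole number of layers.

Flux at the orbit: S = 1361/(2.77)² = 177.4 W/m².
Top-of-atmosphere balance: σT_e⁴ = S(1−α)/4 = 33.70 W/m² → T_e = 156.1 K.
T_s = (N+1)^(1/4)·T_e ≥ 294 K requires N+1 ≥ (T_s/T_e)⁴ = (294/156.1)⁴ = 12.570.
Rounding up, N = 12.

12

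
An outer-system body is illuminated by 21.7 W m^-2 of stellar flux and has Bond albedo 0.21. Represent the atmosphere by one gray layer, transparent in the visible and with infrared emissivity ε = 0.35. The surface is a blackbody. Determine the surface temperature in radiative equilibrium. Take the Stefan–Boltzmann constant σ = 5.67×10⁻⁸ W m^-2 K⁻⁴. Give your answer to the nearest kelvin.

At the top of the atmosphere, σT_e⁴ = S(1−α)/4 = 4.286 W m^-2, giving T_e = 93.24 K.
Surface balance with a leaky layer gives σT_s⁴ = σT_e⁴·2/(2−ε), so T_s = T_e·[2/(2−0.35)]^(1/4) = 97.84 K.

98 K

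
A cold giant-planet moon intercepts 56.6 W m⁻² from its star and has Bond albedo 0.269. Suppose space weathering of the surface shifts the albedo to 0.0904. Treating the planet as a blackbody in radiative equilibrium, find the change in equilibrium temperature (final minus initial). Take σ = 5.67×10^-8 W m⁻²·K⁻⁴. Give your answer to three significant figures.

6.53 kelvin

Initial: T₁ = [S(1−0.269)/(4σ)]^(1/4) = 116.2 K.
With α = 0.0904, T₂ = 122.7 K.
Change: 122.7 − 116.2 = 6.528 K.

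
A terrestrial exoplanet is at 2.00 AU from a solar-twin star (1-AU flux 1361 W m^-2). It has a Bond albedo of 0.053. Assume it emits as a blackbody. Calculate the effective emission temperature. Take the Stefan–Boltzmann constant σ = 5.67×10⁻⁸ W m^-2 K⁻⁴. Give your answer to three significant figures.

194 K

By the inverse-square law, S = 1361/2.00² = 340.2 W m^-2.
Absorbed flux (global mean): S(1−α)/4 = 340.2·0.947/4 = 80.55 W m^-2.
Balancing against σT⁴: T = (80.55/5.67×10⁻⁸)^(1/4) = 194.1 K.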